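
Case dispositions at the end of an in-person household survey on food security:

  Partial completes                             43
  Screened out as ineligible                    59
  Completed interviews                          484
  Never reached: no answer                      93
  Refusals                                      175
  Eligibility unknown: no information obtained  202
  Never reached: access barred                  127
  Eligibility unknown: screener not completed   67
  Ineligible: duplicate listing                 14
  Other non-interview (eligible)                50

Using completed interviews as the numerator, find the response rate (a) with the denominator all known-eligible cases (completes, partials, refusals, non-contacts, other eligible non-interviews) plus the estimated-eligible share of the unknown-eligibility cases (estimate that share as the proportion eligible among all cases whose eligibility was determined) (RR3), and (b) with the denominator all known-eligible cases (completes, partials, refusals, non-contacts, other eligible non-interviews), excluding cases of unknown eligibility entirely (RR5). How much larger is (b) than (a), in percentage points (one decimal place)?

No answer / not reached = 93 + 127 = 220
Unknown if eligible = 67 + 202 = 269
Not eligible = 59 + 14 = 73
Numerator = 484
Eligible (known) = 484 + 43 + 175 + 220 + 50 = 972
e = 972 / (972 + 73) = 972 / 1045 = 0.9301
Eligible share of unknowns = 0.9301 × 269 = 250.20
Denominator = 972 + 250.20 = 1222.20
RR3 = 484 / 1222.20 = 0.3960
Denominator = 484 + 43 + 175 + 220 + 50 = 972
RR5 = 484 / 972 = 0.4979
Difference = 49.79 − 39.60 = 10.19 percentage points

10.2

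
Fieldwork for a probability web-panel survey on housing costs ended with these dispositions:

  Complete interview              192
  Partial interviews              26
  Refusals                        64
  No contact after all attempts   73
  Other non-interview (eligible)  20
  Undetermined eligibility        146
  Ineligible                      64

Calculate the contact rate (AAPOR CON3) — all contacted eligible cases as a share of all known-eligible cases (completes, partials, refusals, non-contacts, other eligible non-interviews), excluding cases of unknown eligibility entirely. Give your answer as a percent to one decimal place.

Top → 192 + 26 + 64 + 20 = 302
Denom → 192 + 26 + 64 + 73 + 20 = 375
CON3 = 302 / 375 = 0.8053

80.5%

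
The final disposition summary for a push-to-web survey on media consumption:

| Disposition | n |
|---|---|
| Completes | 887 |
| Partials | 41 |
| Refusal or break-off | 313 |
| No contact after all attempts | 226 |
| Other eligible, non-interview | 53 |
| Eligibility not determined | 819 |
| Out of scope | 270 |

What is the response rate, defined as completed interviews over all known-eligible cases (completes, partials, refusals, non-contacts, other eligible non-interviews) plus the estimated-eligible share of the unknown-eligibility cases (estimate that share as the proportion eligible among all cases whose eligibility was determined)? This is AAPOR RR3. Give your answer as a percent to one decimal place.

40.0%

Top: 887
Known eligible: 887 + 41 + 313 + 226 + 53 = 1520
e = 1520 / (1520 + 270) = 1520 / 1790 = 0.8492
Eligible share of unknowns: 0.8492 × 819 = 695.49
Base: 1520 + 695.49 = 2215.49
RR3 = 887 / 2215.49 = 0.4004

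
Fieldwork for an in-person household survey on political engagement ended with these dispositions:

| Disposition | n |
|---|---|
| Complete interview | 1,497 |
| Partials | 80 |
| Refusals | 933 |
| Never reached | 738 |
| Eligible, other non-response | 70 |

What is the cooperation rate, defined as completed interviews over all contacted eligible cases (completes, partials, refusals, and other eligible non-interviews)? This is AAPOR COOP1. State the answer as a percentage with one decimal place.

Numerator = 1497
Base = 1497 + 80 + 933 + 70 = 2580
COOP1 = 1497 / 2580 = 0.5802

58.0%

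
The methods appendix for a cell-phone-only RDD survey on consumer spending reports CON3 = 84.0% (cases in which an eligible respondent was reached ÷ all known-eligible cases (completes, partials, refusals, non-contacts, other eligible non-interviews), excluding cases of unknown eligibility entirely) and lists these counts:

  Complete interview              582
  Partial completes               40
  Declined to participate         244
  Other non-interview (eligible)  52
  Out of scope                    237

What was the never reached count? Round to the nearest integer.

175

Numerator = 582 + 40 + 244 + 52 = 918
CON3 = 918 / D = 0.840
D = 918 / 0.840 = 1092.9
Other denominator terms total 918
never reached = 1092.9 − 918 ≈ 175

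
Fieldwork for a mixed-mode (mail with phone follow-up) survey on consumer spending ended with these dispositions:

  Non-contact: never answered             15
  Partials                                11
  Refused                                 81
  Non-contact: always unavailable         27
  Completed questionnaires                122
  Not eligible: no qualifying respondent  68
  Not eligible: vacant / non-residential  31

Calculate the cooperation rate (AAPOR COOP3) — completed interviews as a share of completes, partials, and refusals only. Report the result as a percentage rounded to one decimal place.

57.0%

Never reached = 15 + 27 = 42
Out of scope = 68 + 31 = 99
Top: 122
Denominator: 122 + 11 + 81 = 214
COOP3 = 122 / 214 = 0.5701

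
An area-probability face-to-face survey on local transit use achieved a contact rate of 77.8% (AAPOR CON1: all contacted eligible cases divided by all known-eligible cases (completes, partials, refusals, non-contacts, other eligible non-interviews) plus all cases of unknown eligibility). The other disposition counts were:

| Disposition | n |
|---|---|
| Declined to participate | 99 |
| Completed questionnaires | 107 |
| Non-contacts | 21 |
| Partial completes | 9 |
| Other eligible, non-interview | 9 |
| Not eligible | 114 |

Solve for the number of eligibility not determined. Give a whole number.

43

Num: 107 + 9 + 99 + 9 = 224
CON1 = 224 / D = 0.778
D = 224 / 0.778 = 287.9
Other denominator terms total 245
eligibility not determined = 287.9 − 245 ≈ 43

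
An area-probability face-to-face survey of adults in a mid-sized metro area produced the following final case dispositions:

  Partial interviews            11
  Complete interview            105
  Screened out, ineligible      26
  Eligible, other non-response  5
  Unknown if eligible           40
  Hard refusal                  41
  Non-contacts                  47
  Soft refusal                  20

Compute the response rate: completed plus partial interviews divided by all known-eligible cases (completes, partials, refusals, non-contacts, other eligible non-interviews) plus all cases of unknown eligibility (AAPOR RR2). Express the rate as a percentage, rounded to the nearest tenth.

Refusal or break-off = 41 + 20 = 61
Numerator → 105 + 11 = 116
Denom → 105 + 11 + 61 + 47 + 5 + 40 = 269
RR2 = 116 / 269 = 0.4312

43.1%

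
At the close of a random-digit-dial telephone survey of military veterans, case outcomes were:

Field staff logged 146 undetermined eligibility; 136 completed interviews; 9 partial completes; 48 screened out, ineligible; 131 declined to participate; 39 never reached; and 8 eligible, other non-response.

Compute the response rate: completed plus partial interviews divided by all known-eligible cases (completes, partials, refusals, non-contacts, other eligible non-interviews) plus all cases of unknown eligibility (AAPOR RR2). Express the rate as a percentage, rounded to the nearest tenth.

Top: 136 + 9 = 145
Base: 136 + 9 + 131 + 39 + 8 + 146 = 469
RR2 = 145 / 469 = 0.3092

30.9%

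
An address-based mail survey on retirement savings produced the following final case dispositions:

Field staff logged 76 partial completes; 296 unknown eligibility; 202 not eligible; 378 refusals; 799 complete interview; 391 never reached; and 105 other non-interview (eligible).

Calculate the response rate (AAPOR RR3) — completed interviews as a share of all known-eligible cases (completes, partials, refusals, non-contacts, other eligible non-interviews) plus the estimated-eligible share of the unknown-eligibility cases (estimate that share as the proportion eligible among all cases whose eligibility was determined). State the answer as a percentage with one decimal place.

39.7%

Numerator: 799
Known eligible: 799 + 76 + 378 + 391 + 105 = 1749
e = 1749 / (1749 + 202) = 1749 / 1951 = 0.8965
Eligible share of unknowns: 0.8965 × 296 = 265.36
Denominator: 1749 + 265.36 = 2014.36
RR3 = 799 / 2014.36 = 0.3967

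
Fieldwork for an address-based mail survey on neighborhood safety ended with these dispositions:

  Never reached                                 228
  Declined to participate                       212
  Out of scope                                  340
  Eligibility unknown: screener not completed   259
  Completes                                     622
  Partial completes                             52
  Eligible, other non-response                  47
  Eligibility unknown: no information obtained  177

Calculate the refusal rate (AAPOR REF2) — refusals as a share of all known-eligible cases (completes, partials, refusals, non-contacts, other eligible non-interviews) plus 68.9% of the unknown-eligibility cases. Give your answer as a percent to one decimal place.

Eligibility not determined = 259 + 177 = 436
Numerator = 212
Known eligible = 622 + 52 + 212 + 228 + 47 = 1161
e × U = 0.6890 × 436 = 300.40
Base = 1161 + 300.40 = 1461.40
REF2 = 212 / 1461.40 = 0.1451

14.5%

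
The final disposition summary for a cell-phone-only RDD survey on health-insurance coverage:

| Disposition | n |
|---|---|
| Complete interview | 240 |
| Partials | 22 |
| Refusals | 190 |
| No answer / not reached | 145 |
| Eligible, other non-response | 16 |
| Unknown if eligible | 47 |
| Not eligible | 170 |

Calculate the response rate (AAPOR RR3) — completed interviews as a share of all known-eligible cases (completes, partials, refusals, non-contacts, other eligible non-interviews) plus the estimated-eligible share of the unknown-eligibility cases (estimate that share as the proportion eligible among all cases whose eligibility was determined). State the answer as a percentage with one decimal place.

36.9%

Num: 240
Eligible (known): 240 + 22 + 190 + 145 + 16 = 613
e = 613 / (613 + 170) = 613 / 783 = 0.7829
e × U: 0.7829 × 47 = 36.80
Denominator: 613 + 36.80 = 649.80
RR3 = 240 / 649.80 = 0.3693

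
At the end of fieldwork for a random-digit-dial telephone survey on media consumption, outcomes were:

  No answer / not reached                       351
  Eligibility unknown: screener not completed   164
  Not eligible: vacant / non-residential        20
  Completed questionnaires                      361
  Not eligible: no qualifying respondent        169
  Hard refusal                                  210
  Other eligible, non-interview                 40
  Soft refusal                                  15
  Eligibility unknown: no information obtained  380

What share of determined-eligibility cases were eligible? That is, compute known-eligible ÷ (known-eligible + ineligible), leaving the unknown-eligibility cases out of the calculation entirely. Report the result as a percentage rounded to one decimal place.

Refusals = 210 + 15 = 225
Unknown if eligible = 164 + 380 = 544
Not eligible = 169 + 20 = 189
Determined eligible → 361 + 225 + 351 + 40 = 977
e = 977 / (977 + 189) = 977 / 1166 = 0.8379

83.8%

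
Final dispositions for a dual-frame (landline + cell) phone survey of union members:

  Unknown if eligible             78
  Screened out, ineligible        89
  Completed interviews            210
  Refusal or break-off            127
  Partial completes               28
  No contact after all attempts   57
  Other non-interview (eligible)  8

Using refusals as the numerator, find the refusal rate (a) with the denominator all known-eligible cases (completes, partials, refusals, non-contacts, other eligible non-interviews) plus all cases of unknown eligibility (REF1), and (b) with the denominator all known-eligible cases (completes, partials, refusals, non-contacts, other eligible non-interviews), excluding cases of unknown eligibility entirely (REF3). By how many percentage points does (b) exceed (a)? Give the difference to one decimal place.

4.5

Top → 127
Base → 210 + 28 + 127 + 57 + 8 + 78 = 508
REF1 = 127 / 508 = 0.2500
Base → 210 + 28 + 127 + 57 + 8 = 430
REF3 = 127 / 430 = 0.2953
Difference = 29.53 − 25.00 = 4.53 percentage points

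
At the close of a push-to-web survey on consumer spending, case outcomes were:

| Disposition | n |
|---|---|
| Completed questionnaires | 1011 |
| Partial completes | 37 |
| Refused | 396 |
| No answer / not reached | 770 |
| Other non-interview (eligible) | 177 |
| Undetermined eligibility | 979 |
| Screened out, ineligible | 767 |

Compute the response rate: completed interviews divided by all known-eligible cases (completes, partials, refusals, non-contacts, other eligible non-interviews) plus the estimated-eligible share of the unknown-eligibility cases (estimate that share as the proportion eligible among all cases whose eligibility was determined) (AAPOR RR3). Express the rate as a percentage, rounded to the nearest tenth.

Numerator = 1011
Known eligible = 1011 + 37 + 396 + 770 + 177 = 2391
e = 2391 / (2391 + 767) = 2391 / 3158 = 0.7571
Eligible share of unknowns = 0.7571 × 979 = 741.20
Denominator = 2391 + 741.20 = 3132.20
RR3 = 1011 / 3132.20 = 0.3228

32.3%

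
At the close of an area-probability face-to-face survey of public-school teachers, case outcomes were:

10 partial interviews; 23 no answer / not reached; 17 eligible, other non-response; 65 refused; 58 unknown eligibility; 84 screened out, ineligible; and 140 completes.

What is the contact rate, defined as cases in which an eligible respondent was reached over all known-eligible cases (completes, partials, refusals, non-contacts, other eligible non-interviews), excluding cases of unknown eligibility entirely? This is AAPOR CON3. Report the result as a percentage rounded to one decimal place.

91.0%

Top → 140 + 10 + 65 + 17 = 232
Base → 140 + 10 + 65 + 23 + 17 = 255
CON3 = 232 / 255 = 0.9098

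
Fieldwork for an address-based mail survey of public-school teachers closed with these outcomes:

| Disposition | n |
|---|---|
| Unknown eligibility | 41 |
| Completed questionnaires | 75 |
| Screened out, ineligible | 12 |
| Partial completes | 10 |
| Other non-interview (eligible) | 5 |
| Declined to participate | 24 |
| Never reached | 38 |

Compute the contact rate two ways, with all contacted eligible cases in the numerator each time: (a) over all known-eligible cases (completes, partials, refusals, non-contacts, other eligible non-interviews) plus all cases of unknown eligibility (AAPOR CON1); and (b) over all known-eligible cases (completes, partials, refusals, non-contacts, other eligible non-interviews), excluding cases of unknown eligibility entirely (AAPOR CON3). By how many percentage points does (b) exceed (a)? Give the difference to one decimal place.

Numerator = 75 + 10 + 24 + 5 = 114
Denom = 75 + 10 + 24 + 38 + 5 + 41 = 193
CON1 = 114 / 193 = 0.5907
Denom = 75 + 10 + 24 + 38 + 5 = 152
CON3 = 114 / 152 = 0.7500
Difference = 75.00 − 59.07 = 15.93 percentage points

15.9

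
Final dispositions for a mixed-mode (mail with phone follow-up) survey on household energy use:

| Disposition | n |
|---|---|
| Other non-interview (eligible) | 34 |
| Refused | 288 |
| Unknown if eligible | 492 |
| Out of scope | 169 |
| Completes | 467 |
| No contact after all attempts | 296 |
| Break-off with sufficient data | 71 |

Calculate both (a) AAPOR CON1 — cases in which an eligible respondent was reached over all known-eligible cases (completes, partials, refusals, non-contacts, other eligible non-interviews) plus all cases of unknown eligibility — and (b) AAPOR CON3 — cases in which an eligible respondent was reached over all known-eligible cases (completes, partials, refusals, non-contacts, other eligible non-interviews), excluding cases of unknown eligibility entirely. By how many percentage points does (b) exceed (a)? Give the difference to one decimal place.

22.2

Top = 467 + 71 + 288 + 34 = 860
Base = 467 + 71 + 288 + 296 + 34 + 492 = 1648
CON1 = 860 / 1648 = 0.5218
Base = 467 + 71 + 288 + 296 + 34 = 1156
CON3 = 860 / 1156 = 0.7439
Difference = 74.39 − 52.18 = 22.21 percentage points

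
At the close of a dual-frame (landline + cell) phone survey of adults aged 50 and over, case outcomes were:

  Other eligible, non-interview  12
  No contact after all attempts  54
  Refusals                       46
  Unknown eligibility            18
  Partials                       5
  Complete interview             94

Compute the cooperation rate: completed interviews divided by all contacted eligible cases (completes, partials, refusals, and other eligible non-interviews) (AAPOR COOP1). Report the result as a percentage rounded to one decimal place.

59.9%

Top = 94
Base = 94 + 5 + 46 + 12 = 157
COOP1 = 94 / 157 = 0.5987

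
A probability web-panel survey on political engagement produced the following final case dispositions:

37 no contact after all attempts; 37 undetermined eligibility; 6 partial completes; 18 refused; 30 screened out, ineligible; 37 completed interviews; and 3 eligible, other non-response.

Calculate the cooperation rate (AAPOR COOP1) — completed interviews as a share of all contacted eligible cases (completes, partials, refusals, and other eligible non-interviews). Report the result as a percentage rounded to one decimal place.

57.8%

Num → 37
Denominator → 37 + 6 + 18 + 3 = 64
COOP1 = 37 / 64 = 0.5781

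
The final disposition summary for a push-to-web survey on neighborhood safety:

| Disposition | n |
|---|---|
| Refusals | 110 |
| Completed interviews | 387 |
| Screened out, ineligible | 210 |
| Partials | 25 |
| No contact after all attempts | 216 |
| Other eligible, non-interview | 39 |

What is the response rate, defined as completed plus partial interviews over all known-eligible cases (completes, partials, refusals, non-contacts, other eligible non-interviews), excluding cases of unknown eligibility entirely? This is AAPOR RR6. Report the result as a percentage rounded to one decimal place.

Num: 387 + 25 = 412
Denom: 387 + 25 + 110 + 216 + 39 = 777
RR6 = 412 / 777 = 0.5302

53.0%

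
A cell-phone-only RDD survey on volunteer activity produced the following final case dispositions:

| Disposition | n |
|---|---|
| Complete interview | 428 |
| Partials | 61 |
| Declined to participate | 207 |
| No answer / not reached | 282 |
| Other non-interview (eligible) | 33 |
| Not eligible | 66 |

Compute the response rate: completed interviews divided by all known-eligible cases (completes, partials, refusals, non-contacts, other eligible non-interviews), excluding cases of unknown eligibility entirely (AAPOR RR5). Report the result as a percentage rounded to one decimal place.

Numerator: 428
Denominator: 428 + 61 + 207 + 282 + 33 = 1011
RR5 = 428 / 1011 = 0.4233

42.3%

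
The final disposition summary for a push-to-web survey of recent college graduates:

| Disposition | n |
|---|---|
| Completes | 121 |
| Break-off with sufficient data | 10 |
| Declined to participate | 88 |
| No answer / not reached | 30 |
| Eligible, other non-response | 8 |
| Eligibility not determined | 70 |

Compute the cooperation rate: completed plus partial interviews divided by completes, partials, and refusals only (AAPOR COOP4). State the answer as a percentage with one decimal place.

Num: 121 + 10 = 131
Base: 121 + 10 + 88 = 219
COOP4 = 131 / 219 = 0.5982

59.8%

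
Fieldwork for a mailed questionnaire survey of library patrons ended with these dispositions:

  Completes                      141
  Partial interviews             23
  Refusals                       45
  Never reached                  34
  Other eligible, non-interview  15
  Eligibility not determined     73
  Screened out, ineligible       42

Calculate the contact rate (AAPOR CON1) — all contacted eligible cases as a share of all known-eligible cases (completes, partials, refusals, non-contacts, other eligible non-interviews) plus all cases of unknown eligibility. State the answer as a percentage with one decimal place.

Top: 141 + 23 + 45 + 15 = 224
Denominator: 141 + 23 + 45 + 34 + 15 + 73 = 331
CON1 = 224 / 331 = 0.6767

67.7%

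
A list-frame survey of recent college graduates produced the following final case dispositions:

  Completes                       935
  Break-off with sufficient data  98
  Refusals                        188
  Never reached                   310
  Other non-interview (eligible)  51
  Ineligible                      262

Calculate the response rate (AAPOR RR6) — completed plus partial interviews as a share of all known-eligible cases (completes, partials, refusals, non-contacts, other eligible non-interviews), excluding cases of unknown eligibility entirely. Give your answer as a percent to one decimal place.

Num = 935 + 98 = 1033
Denominator = 935 + 98 + 188 + 310 + 51 = 1582
RR6 = 1033 / 1582 = 0.6530

65.3%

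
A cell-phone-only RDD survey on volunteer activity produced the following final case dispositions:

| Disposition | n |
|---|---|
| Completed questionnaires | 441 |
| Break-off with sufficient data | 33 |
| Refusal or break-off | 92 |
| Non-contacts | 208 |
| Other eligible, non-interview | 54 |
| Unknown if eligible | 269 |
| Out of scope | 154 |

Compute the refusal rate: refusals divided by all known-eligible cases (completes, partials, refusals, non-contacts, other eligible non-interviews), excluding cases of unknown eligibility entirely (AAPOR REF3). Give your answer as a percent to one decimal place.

Numerator: 92
Denominator: 441 + 33 + 92 + 208 + 54 = 828
REF3 = 92 / 828 = 0.1111

11.1%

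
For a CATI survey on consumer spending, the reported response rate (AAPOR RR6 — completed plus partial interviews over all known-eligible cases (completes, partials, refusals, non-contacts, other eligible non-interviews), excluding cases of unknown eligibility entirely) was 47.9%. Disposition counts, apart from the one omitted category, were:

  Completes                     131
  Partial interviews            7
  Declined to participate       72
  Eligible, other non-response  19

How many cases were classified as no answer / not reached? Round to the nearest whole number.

59

Top → 131 + 7 = 138
RR6 = 138 / D = 0.479
D = 138 / 0.479 = 288.1
Other denominator terms total 229
no answer / not reached = 288.1 − 229 ≈ 59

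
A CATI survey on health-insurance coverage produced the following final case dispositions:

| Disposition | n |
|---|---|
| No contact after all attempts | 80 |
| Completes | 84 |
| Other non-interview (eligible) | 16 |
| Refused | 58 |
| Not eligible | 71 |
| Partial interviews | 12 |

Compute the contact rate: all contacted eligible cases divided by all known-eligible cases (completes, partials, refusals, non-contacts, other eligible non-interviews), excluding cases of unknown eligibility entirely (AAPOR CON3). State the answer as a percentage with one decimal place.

Top = 84 + 12 + 58 + 16 = 170
Denom = 84 + 12 + 58 + 80 + 16 = 250
CON3 = 170 / 250 = 0.6800

68.0%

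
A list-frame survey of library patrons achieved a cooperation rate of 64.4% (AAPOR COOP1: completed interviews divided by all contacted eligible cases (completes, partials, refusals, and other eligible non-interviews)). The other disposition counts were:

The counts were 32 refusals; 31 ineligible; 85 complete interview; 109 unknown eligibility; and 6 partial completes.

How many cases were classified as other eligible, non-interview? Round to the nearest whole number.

COOP1 = 85 / D = 0.644
D = 85 / 0.644 = 132.0
Rest of base = 123
other eligible, non-interview = 132.0 − 123 ≈ 9

9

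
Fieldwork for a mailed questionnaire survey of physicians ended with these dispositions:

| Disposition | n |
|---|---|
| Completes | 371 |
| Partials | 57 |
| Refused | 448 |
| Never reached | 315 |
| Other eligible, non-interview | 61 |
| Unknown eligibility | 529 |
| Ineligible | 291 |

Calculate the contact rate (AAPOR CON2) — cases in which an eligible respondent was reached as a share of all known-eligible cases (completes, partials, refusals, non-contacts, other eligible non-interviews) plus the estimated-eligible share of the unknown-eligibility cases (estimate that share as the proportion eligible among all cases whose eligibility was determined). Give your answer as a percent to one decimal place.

55.7%

Num → 371 + 57 + 448 + 61 = 937
Determined eligible → 371 + 57 + 448 + 315 + 61 = 1252
e = 1252 / (1252 + 291) = 1252 / 1543 = 0.8114
Eligible share of unknowns → 0.8114 × 529 = 429.23
Denominator → 1252 + 429.23 = 1681.23
CON2 = 937 / 1681.23 = 0.5573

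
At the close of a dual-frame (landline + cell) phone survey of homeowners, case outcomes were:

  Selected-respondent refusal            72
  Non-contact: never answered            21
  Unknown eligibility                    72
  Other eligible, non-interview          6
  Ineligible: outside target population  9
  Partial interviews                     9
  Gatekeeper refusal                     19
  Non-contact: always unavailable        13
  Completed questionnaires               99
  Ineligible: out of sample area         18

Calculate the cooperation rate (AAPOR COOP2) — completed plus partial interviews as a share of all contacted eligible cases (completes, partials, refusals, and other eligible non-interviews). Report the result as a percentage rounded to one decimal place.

52.7%

Refused = 19 + 72 = 91
Never reached = 21 + 13 = 34
Ineligible = 9 + 18 = 27
Num → 99 + 9 = 108
Denom → 99 + 9 + 91 + 6 = 205
COOP2 = 108 / 205 = 0.5268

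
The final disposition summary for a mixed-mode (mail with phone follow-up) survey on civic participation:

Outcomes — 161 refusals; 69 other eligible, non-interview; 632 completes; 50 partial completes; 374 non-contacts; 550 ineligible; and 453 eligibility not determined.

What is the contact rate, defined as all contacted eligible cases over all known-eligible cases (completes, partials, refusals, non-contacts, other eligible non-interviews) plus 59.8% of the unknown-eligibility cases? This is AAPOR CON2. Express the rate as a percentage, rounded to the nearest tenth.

58.6%

Numerator → 632 + 50 + 161 + 69 = 912
Known eligible → 632 + 50 + 161 + 374 + 69 = 1286
e × U → 0.5980 × 453 = 270.89
Denom → 1286 + 270.89 = 1556.89
CON2 = 912 / 1556.89 = 0.5858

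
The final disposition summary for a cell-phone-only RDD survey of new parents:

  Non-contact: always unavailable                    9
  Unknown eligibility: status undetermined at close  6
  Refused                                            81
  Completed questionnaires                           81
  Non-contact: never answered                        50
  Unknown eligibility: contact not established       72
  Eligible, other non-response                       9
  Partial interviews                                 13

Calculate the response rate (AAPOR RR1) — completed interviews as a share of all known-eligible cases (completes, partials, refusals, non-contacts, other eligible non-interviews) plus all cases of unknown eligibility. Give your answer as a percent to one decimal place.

25.2%

Never reached = 50 + 9 = 59
Undetermined eligibility = 72 + 6 = 78
Top → 81
Base → 81 + 13 + 81 + 59 + 9 + 78 = 321
RR1 = 81 / 321 = 0.2523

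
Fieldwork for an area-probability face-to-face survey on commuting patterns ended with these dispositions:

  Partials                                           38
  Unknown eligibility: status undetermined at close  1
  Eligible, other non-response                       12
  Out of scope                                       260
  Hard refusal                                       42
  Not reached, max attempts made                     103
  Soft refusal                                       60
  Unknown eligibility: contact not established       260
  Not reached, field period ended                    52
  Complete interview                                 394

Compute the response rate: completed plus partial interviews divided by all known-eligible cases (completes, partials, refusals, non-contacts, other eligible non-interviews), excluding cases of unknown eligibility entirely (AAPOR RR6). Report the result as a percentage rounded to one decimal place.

61.6%

Refusal or break-off = 42 + 60 = 102
No contact after all attempts = 52 + 103 = 155
Unknown eligibility = 260 + 1 = 261
Top = 394 + 38 = 432
Denominator = 394 + 38 + 102 + 155 + 12 = 701
RR6 = 432 / 701 = 0.6163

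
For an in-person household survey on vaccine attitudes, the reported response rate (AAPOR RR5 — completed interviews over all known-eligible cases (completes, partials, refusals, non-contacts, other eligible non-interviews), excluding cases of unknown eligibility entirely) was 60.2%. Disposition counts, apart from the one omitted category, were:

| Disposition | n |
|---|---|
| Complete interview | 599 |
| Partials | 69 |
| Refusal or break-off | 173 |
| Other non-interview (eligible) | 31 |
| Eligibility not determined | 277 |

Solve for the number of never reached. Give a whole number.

123

RR5 = 599 / D = 0.602
D = 599 / 0.602 = 995.0
Other denominator terms total 872
never reached = 995.0 − 872 ≈ 123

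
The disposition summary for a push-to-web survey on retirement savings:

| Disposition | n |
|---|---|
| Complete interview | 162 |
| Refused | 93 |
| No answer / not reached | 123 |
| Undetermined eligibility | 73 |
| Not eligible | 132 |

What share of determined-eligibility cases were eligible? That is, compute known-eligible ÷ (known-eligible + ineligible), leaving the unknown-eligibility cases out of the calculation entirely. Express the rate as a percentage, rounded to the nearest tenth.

74.1%

Eligible (known): 162 + 93 + 123 = 378
e = 378 / (378 + 132) = 378 / 510 = 0.7412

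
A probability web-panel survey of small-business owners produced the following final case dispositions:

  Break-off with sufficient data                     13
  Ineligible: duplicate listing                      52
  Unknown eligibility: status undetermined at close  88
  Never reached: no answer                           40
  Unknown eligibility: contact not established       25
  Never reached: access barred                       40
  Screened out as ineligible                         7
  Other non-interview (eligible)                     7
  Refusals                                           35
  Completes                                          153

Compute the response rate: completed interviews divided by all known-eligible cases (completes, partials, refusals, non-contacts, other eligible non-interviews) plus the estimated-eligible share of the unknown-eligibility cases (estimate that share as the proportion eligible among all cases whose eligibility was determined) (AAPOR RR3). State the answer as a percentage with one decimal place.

No answer / not reached = 40 + 40 = 80
Undetermined eligibility = 25 + 88 = 113
Not eligible = 7 + 52 = 59
Numerator → 153
Determined eligible → 153 + 13 + 35 + 80 + 7 = 288
e = 288 / (288 + 59) = 288 / 347 = 0.8300
e × U → 0.8300 × 113 = 93.79
Base → 288 + 93.79 = 381.79
RR3 = 153 / 381.79 = 0.4007

40.1%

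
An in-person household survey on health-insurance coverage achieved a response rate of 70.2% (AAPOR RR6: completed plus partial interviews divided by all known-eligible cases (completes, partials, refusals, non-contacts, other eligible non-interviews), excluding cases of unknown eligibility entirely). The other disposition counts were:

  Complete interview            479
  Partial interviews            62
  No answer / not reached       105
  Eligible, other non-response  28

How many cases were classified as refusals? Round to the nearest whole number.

97

Top: 479 + 62 = 541
RR6 = 541 / D = 0.702
D = 541 / 0.702 = 770.7
Remaining denominator categories sum to 674
refusals = 770.7 − 674 ≈ 97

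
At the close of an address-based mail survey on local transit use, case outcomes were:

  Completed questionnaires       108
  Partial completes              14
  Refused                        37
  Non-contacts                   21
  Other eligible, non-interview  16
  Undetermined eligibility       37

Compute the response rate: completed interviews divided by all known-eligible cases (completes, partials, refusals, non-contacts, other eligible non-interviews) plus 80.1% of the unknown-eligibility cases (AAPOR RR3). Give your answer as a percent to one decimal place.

47.9%

Numerator = 108
Known eligible = 108 + 14 + 37 + 21 + 16 = 196
Eligible share of unknowns = 0.8010 × 37 = 29.64
Base = 196 + 29.64 = 225.64
RR3 = 108 / 225.64 = 0.4786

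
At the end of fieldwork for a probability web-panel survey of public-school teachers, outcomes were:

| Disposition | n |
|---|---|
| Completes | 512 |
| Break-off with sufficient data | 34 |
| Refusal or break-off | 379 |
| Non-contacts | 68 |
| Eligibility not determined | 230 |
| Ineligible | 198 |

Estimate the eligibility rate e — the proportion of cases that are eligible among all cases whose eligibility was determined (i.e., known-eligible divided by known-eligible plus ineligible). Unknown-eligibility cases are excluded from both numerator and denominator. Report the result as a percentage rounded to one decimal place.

83.4%

Determined eligible → 512 + 34 + 379 + 68 = 993
e = 993 / (993 + 198) = 993 / 1191 = 0.8338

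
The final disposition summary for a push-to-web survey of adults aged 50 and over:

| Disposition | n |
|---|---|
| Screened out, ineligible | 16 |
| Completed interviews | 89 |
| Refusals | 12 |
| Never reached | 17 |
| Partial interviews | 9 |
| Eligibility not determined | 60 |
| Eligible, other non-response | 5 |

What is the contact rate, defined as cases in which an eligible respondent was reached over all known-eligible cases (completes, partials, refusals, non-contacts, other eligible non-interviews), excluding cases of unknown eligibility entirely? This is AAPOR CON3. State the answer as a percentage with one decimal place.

87.1%

Top: 89 + 9 + 12 + 5 = 115
Denominator: 89 + 9 + 12 + 17 + 5 = 132
CON3 = 115 / 132 = 0.8712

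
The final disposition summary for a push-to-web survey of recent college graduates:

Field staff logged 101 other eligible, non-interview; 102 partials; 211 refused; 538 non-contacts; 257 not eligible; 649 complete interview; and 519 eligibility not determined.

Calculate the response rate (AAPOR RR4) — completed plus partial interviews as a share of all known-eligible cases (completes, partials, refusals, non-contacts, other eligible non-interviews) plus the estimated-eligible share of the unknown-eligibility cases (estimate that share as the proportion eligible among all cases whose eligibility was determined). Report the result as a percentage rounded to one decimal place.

Top: 649 + 102 = 751
Eligible (known): 649 + 102 + 211 + 538 + 101 = 1601
e = 1601 / (1601 + 257) = 1601 / 1858 = 0.8617
Estimated eligible among unknowns: 0.8617 × 519 = 447.22
Base: 1601 + 447.22 = 2048.22
RR4 = 751 / 2048.22 = 0.3667

36.7%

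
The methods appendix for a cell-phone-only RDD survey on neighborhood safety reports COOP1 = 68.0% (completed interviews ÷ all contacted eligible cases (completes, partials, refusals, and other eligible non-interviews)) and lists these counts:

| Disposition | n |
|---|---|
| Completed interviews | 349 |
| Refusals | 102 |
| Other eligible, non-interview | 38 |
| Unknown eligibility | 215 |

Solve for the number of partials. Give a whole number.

24

COOP1 = 349 / D = 0.680
D = 349 / 0.680 = 513.2
Other denominator terms total 489
partials = 513.2 − 489 ≈ 24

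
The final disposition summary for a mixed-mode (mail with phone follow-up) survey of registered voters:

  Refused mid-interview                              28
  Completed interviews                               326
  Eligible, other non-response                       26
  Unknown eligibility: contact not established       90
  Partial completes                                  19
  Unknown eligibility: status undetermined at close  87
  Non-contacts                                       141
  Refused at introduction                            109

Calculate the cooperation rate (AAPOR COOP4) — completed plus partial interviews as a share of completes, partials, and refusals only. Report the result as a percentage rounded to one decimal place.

Refusals = 109 + 28 = 137
Unknown if eligible = 90 + 87 = 177
Num: 326 + 19 = 345
Denom: 326 + 19 + 137 = 482
COOP4 = 345 / 482 = 0.7158

71.6%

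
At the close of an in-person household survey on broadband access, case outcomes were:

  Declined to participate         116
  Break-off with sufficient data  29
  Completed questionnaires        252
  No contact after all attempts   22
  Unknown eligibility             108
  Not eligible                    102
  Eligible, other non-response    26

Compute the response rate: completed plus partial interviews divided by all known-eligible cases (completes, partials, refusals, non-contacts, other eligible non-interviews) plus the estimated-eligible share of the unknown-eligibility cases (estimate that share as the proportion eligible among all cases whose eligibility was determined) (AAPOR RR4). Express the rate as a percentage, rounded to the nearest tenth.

52.7%

Num → 252 + 29 = 281
Known eligible → 252 + 29 + 116 + 22 + 26 = 445
e = 445 / (445 + 102) = 445 / 547 = 0.8135
Estimated eligible among unknowns → 0.8135 × 108 = 87.86
Denominator → 445 + 87.86 = 532.86
RR4 = 281 / 532.86 = 0.5273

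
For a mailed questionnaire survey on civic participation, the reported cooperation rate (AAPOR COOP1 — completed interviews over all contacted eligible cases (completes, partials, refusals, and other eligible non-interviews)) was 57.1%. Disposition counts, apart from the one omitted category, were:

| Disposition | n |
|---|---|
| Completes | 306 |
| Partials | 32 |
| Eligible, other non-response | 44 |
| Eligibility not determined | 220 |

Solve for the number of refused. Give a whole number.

154

COOP1 = 306 / D = 0.571
D = 306 / 0.571 = 535.9
Rest of base = 382
refused = 535.9 − 382 ≈ 154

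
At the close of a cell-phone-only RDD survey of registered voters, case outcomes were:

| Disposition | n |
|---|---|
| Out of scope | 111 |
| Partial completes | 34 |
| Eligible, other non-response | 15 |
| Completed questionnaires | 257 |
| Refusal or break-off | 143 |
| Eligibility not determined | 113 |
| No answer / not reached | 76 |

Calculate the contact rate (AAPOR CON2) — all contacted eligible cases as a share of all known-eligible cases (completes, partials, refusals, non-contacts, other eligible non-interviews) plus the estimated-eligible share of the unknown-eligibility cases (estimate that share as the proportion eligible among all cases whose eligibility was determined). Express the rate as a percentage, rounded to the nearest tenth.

72.6%

Numerator → 257 + 34 + 143 + 15 = 449
Known eligible → 257 + 34 + 143 + 76 + 15 = 525
e = 525 / (525 + 111) = 525 / 636 = 0.8255
Estimated eligible among unknowns → 0.8255 × 113 = 93.28
Base → 525 + 93.28 = 618.28
CON2 = 449 / 618.28 = 0.7262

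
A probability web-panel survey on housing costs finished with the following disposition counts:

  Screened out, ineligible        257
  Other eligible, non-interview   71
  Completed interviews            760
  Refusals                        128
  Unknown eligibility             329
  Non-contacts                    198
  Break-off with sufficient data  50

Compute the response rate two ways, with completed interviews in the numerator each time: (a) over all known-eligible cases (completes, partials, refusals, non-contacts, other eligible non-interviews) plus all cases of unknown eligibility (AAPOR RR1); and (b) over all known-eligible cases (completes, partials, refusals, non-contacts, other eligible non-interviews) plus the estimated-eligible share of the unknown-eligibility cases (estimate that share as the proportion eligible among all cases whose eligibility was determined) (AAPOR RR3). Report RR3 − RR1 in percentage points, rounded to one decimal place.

Numerator → 760
Denominator → 760 + 50 + 128 + 198 + 71 + 329 = 1536
RR1 = 760 / 1536 = 0.4948
Eligible (known) → 760 + 50 + 128 + 198 + 71 = 1207
e = 1207 / (1207 + 257) = 1207 / 1464 = 0.8245
e × U → 0.8245 × 329 = 271.26
Denominator → 1207 + 271.26 = 1478.26
RR3 = 760 / 1478.26 = 0.5141
Difference = 51.41 − 49.48 = 1.93 percentage points

1.9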